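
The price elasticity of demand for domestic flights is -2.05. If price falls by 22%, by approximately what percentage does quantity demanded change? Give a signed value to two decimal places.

45.10

%ΔQ ≈ E × %ΔP = (-2.05) × (-22%) = 45.10%.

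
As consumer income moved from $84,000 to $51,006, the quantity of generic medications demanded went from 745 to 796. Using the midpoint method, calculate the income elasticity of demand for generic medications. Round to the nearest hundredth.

%ΔQ = (796 − 745)/[(745+796)/2] = 51/770.5 ≈ 0.0662.
%ΔM = (51,006 − 84,000)/[(84,000+51,006)/2] = -32994/67503 ≈ -0.4888.
E_I = %ΔQ/%ΔM ≈ -0.14.
E_I < 0: inferior good.

-0.14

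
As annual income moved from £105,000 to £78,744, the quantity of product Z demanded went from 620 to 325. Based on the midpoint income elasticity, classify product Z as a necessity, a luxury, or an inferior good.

%ΔQ = (325 − 620)/[(620+325)/2] = -295/472.5 ≈ -0.6243.
%ΔI = (78,744 − 105,000)/[(105,000+78,744)/2] = -26256/91872 ≈ -0.2858.
E_I = %ΔQ/%ΔI ≈ 2.185.
E_I > 1: normal good (luxury).

luxury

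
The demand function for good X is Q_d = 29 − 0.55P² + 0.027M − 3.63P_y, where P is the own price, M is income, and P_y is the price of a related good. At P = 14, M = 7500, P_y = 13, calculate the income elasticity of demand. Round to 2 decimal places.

2.65

Substituting, Q_d = 29 − 0.55(14)² + 0.027(7500) − 3.63(13) = 29 − 107.8 + 202.5 − 47.19 = 76.51.
∂Q_d/∂M = +0.027, so E_I = 0.027·(7500/76.51) ≈ 2.65.
E_I > 1: normal good (luxury).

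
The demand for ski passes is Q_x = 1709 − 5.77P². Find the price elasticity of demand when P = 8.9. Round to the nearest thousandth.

At P = 8.9, Q_x = 1251.9583.
dQ_x/dP = −2·5.77·P = −102.706.
Point elasticity E = (dQ_x/dP)·(P/Q_x) = -102.706 × 8.9/1251.9583 ≈ -0.730.
|E| < 1, so demand is inelastic at this price.

-0.730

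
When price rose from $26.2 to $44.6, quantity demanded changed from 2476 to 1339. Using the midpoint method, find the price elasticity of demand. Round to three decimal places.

%ΔQ = (1339 − 2476)/[(2476 + 1339)/2] = -1137/1907.5 ≈ -0.5961.
%Δp = (44.6 − 26.2)/[(26.2 + 44.6)/2] = 18.4/35.4 ≈ 0.5198.
Arc elasticity E = %ΔQ/%Δp ≈ -0.5961/0.5198 ≈ -1.147.
|E| > 1: demand is elastic over this range.

-1.147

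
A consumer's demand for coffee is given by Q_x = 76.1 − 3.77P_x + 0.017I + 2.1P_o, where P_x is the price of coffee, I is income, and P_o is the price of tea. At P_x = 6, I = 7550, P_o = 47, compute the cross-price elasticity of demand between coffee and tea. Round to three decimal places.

0.352

At the given point, Q_x = 76.1 − 3.77(6) + 0.017(7550) + 2.1(47) = 76.1 − 22.62 + 128.35 + 98.7 = 280.53.
∂Q_x/∂P_o = +2.1, so E_xy = 2.1·(47/280.53) ≈ 0.352.
E_xy > 0: the goods are substitutes.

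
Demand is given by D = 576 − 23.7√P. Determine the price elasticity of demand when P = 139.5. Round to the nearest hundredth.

-0.47

At P = 139.5, D = 296.079.
dD/dP = −23.7/(2√P) = −23.7/(2·11.811).
Point elasticity E = (dD/dP)·(P/D) = -1.0033 × 139.5/296.079 ≈ -0.47.
|E| < 1, so demand is inelastic at this price.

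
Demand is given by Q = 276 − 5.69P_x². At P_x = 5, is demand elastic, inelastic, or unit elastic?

elastic

At P_x = 5, Q = 133.75.
dQ/dP_x = −2·5.69·P_x = −56.9.
Point elasticity E = (dQ/dP_x)·(P_x/Q) = -56.9 × 5/133.75 ≈ -2.127.
|E| ≈ 2.127 > 1, so demand is elastic.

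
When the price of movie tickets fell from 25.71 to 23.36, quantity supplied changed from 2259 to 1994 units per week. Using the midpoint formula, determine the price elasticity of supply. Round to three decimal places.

%ΔQ = (1994 − 2259)/[(2259 + 1994)/2] = -265/2126.5 ≈ -0.1246.
%Δp = (23.36 − 25.71)/[(25.71 + 23.36)/2] = -2.35/24.535 ≈ -0.0958.
Arc elasticity E = %ΔQ/%Δp ≈ -0.1246/-0.0958 ≈ 1.301.
|E| > 1: supply is elastic over this range.

1.301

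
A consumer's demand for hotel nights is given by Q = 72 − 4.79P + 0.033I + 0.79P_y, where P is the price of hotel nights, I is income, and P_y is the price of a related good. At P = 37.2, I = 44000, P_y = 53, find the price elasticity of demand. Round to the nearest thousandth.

Evaluating quantity at (P, I, P_y) gives Q = 72 − 4.79(37.2) + 0.033(44000) + 0.79(53) = 72 − 178.188 + 1452 + 41.87 = 1387.682.
∂Q/∂P = −4.79, so E_p = (−4.79)·(37.2/1387.682) ≈ -0.128.
|E_p| < 1: demand is inelastic.

-0.128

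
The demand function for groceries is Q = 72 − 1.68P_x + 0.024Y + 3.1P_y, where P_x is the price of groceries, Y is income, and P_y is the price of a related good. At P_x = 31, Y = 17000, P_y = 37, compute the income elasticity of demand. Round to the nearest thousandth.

0.752

At the given point, Q = 72 − 1.68(31) + 0.024(17000) + 3.1(37) = 72 − 52.08 + 408 + 114.7 = 542.62.
∂Q/∂Y = +0.024, so E_I = 0.024·(17000/542.62) ≈ 0.752.
E_I ∈ (0,1): normal good (necessity).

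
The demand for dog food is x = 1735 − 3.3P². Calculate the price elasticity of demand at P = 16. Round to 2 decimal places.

-1.90

At P = 16, x = 890.2.
dx/dP = −2·3.3·P = −105.6.
Point elasticity E = (dx/dP)·(P/x) = -105.6 × 16/890.2 ≈ -1.90.
|E| > 1, so demand is elastic at this price.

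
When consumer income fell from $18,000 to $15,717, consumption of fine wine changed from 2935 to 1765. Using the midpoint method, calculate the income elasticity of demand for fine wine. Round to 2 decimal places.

%ΔQ = (1765 − 2935)/[(2935+1765)/2] = -1170/2350 ≈ -0.4979.
%ΔI = (15,717 − 18,000)/[(18,000+15,717)/2] = -2283/16858.5 ≈ -0.1354.
E_I = %ΔQ/%ΔI ≈ 3.68.
E_I > 1: normal good (luxury).

3.68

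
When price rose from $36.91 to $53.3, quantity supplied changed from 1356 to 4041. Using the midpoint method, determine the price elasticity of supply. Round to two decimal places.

2.74

%ΔQ = (4041 − 1356)/[(1356 + 4041)/2] = 2685/2698.5 ≈ 0.9950.
%Δp = (53.3 − 36.91)/[(36.91 + 53.3)/2] = 16.39/45.105 ≈ 0.3634.
Arc elasticity E = %ΔQ/%Δp ≈ 0.9950/0.3634 ≈ 2.74.
|E| > 1: supply is elastic over this range.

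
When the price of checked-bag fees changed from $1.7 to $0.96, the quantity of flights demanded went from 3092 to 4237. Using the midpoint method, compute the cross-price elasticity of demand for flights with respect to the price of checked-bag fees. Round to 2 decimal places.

-0.56

%ΔQ_x = (4237 − 3092)/[(3092+4237)/2] = 1145/3664.5 ≈ 0.3125.
%ΔP_y = (0.96 − 1.7)/[(1.7+0.96)/2] ≈ -0.5564.
E_xy = 0.3125/-0.5564 ≈ -0.56.
E_xy < 0, so flights and checked-bag fees are complements.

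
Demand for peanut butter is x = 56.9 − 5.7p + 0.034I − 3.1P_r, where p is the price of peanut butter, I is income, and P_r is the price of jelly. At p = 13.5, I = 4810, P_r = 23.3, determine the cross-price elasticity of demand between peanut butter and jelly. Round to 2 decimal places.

-1.01

At the given point, x = 56.9 − 5.7(13.5) + 0.034(4810) − 3.1(23.3) = 56.9 − 76.95 + 163.54 − 72.23 = 71.26.
∂x/∂P_r = −3.1, so E_xy = -3.1·(23.3/71.26) ≈ -1.01.
E_xy < 0: the goods are complements.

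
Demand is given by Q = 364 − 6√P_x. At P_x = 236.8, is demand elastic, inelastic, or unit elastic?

At P_x = 236.8, Q = 271.6702.
dQ/dP_x = −6/(2√P_x) = −6/(2·15.3883).
Point elasticity E = (dQ/dP_x)·(P_x/Q) = -0.195 × 236.8/271.6702 ≈ -0.170.
|E| ≈ 0.170 < 1, so demand is inelastic.

inelastic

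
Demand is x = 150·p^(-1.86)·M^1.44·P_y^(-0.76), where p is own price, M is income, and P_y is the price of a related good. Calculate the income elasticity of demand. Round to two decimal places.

For a Cobb–Douglas (constant-elasticity) form x = A·M^α·…, the elasticity with respect to M equals the exponent α at every point.
Here the exponent on M is 1.44, so the income elasticity of demand is 1.44.

1.44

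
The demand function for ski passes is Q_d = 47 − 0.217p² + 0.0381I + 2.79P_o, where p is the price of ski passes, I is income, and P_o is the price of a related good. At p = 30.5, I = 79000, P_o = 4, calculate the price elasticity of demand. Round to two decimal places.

At the given point, Q_d = 47 − 0.217(30.5)² + 0.0381(79000) + 2.79(4) = 47 − 201.8643 + 3009.9 + 11.16 = 2866.1958.
∂Q_d/∂p = −2·0.217·p = -13.237, so E_p = -13.237·(30.5/2866.1958) ≈ -0.14.
|E_p| < 1: demand is inelastic.

-0.14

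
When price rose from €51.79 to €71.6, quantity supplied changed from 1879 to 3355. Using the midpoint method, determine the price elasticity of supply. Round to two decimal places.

1.76

%ΔQ = (3355 − 1879)/[(1879 + 3355)/2] = 1476/2617 ≈ 0.5640.
%Δp = (71.6 − 51.79)/[(51.79 + 71.6)/2] = 19.81/61.695 ≈ 0.3211.
Arc elasticity E = %ΔQ/%Δp ≈ 0.5640/0.3211 ≈ 1.76.
|E| > 1: supply is elastic over this range.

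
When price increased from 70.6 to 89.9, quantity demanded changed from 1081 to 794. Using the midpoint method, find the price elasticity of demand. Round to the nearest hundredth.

%Δq = (794 − 1081)/[(1081 + 794)/2] = -287/937.5 ≈ -0.3061.
%Δp = (89.9 − 70.6)/[(70.6 + 89.9)/2] = 19.3/80.25 ≈ 0.2405.
Arc elasticity E = %Δq/%Δp ≈ -0.3061/0.2405 ≈ -1.27.
|E| > 1: demand is elastic over this range.

-1.27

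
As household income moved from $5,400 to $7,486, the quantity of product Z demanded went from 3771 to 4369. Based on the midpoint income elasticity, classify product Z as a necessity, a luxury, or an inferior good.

%ΔQ = (4369 − 3771)/[(3771+4369)/2] = 598/4070 ≈ 0.1469.
%ΔM = (7,486 − 5,400)/[(5,400+7,486)/2] = 2086/6443 ≈ 0.3238.
E_I = %ΔQ/%ΔM ≈ 0.454.
E_I ∈ (0,1): normal good (necessity).

necessity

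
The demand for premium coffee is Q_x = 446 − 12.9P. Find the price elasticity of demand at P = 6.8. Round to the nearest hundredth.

At P = 6.8, Q_x = 358.28.
dQ_x/dP = −12.9.
Point elasticity E = (dQ_x/dP)·(P/Q_x) = -12.9 × 6.8/358.28 ≈ -0.24.
|E| < 1, so demand is inelastic at this price.

-0.24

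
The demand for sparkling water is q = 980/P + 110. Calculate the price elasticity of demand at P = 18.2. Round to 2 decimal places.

At P = 18.2, q = 163.8462.
dq/dP = −980/P² = −2.9586.
Point elasticity E = (dq/dP)·(P/q) = -2.9586 × 18.2/163.8462 ≈ -0.33.
|E| < 1, so demand is inelastic at this price.

-0.33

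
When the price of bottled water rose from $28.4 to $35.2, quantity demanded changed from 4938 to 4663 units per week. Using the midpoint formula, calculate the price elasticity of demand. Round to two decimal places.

-0.27

%ΔQ = (4663 − 4938)/[(4938 + 4663)/2] = -275/4800.5 ≈ -0.0573.
%ΔP = (35.2 − 28.4)/[(28.4 + 35.2)/2] = 6.8/31.8 ≈ 0.2138.
Arc elasticity E = %ΔQ/%ΔP ≈ -0.0573/0.2138 ≈ -0.27.
|E| < 1: demand is inelastic over this range.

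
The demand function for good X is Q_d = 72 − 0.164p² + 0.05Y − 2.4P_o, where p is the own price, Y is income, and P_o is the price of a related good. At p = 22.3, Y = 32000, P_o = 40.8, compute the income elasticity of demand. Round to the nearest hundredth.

1.07

Substituting, Q_d = 72 − 0.164(22.3)² + 0.05(32000) − 2.4(40.8) = 72 − 81.5556 + 1600 − 97.92 = 1492.5244.
∂Q_d/∂Y = +0.05, so E_I = 0.05·(32000/1492.5244) ≈ 1.07.
E_I > 1: normal good (luxury).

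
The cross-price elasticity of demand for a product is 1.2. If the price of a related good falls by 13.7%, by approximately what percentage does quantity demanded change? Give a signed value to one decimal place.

-16.4

%ΔQ ≈ E × %ΔP_y = (1.2) × (-13.7%) ≈ -16.4%.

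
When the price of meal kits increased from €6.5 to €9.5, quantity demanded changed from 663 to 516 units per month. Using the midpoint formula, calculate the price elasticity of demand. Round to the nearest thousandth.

%Δq = (516 − 663)/[(663 + 516)/2] = -147/589.5 ≈ -0.2494.
%ΔP = (9.5 − 6.5)/[(6.5 + 9.5)/2] = 3/8 ≈ 0.3750.
Arc elasticity E = %Δq/%ΔP ≈ -0.2494/0.3750 ≈ -0.665.
|E| < 1: demand is inelastic over this range.

-0.665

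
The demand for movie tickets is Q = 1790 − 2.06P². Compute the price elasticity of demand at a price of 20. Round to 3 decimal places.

At P = 20, Q = 966.
dQ/dP = −2·2.06·P = −82.4.
Point elasticity E = (dQ/dP)·(P/Q) = -82.4 × 20/966 ≈ -1.706.
|E| > 1, so demand is elastic at this price.

-1.706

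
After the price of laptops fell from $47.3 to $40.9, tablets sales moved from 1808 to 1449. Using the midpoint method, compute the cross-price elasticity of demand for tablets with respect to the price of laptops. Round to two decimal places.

1.52

%ΔQ_x = (1449 − 1808)/[(1808+1449)/2] = -359/1628.5 ≈ -0.2204.
%ΔP_y = (40.9 − 47.3)/[(47.3+40.9)/2] ≈ -0.1451.
E_xy = -0.2204/-0.1451 ≈ 1.52.
E_xy > 0, so tablets and laptops are substitutes.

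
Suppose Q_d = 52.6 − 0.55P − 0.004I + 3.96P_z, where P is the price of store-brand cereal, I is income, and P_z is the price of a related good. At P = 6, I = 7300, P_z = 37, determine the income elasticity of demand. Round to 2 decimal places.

-0.18

Substituting, Q_d = 52.6 − 0.55(6) − 0.004(7300) + 3.96(37) = 52.6 − 3.3 − 29.2 + 146.52 = 166.62.
∂Q_d/∂I = −0.004, so E_I = -0.004·(7300/166.62) ≈ -0.18.
E_I < 0: inferior good.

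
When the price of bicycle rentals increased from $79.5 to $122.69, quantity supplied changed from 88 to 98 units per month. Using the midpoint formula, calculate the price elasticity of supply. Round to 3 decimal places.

0.252

%Δq = (98 − 88)/[(88 + 98)/2] = 10/93 ≈ 0.1075.
%ΔP = (122.69 − 79.5)/[(79.5 + 122.69)/2] = 43.19/101.095 ≈ 0.4272.
Arc elasticity E = %Δq/%ΔP ≈ 0.1075/0.4272 ≈ 0.252.
|E| < 1: supply is inelastic over this range.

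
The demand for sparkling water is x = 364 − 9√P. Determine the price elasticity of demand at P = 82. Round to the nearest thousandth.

-0.144

At P = 82, x = 282.5015.
dx/dP = −9/(2√P) = −9/(2·9.0554).
Point elasticity E = (dx/dP)·(P/x) = -0.4969 × 82/282.5015 ≈ -0.144.
|E| < 1, so demand is inelastic at this price.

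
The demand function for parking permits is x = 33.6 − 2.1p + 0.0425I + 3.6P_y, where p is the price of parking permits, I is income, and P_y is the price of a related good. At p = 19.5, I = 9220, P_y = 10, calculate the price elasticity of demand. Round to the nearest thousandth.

-0.097

x = 33.6 − 2.1(19.5) + 0.0425(9220) + 3.6(10) = 33.6 − 40.95 + 391.85 + 36 = 420.5.
∂x/∂p = −2.1, so E_p = (−2.1)·(19.5/420.5) ≈ -0.097.
|E_p| < 1: demand is inelastic.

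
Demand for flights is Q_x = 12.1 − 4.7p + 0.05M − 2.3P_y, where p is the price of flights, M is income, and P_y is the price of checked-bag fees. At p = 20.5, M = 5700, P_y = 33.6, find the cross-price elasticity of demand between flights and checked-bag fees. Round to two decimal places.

-0.63

First evaluate Q_x: 12.1 − 4.7(20.5) + 0.05(5700) − 2.3(33.6) = 12.1 − 96.35 + 285 − 77.28 = 123.47.
∂Q_x/∂P_y = −2.3, so E_xy = -2.3·(33.6/123.47) ≈ -0.63.
E_xy < 0: the goods are complements.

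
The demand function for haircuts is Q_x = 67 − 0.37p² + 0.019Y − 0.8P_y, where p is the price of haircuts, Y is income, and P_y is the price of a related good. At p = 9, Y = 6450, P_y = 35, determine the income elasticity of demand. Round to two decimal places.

Q_x = 67 − 0.37(9)² + 0.019(6450) − 0.8(35) = 67 − 29.97 + 122.55 − 28 = 131.58.
∂Q_x/∂Y = +0.019, so E_I = 0.019·(6450/131.58) ≈ 0.93.
E_I ∈ (0,1): normal good (necessity).

0.93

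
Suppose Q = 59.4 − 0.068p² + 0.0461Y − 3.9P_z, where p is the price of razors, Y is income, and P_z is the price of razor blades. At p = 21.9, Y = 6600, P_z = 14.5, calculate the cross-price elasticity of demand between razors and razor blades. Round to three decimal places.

-0.206

Substituting, Q = 59.4 − 0.068(21.9)² + 0.0461(6600) − 3.9(14.5) = 59.4 − 32.6135 + 304.26 − 56.55 = 274.4965.
∂Q/∂P_z = −3.9, so E_xy = -3.9·(14.5/274.4965) ≈ -0.206.
E_xy < 0: the goods are complements.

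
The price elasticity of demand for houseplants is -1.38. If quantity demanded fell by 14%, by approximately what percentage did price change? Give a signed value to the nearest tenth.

%ΔQ ≈ E × %ΔP ⇒ %ΔP = %ΔQ / E = (-14%)/(-1.38) ≈ 10.1%.

10.1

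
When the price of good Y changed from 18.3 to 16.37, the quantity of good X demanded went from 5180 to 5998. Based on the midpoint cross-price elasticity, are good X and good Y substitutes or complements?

complements

%ΔQ_x = (5998 − 5180)/[(5180+5998)/2] = 818/5589 ≈ 0.1464.
%ΔP_y = (16.37 − 18.3)/[(18.3+16.37)/2] ≈ -0.1113.
E_xy = 0.1464/-0.1113 ≈ -1.315.
E_xy < 0, so the goods are complements.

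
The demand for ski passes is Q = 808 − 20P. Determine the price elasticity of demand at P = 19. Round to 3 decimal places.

-0.888

At P = 19, Q = 428.
dQ/dP = −20.
Point elasticity E = (dQ/dP)·(P/Q) = -20 × 19/428 ≈ -0.888.
|E| < 1, so demand is inelastic at this price.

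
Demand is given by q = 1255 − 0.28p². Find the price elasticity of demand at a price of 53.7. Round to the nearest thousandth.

-3.608

At p = 53.7, q = 447.5668.
dq/dp = −2·0.28·p = −30.072.
Point elasticity E = (dq/dp)·(p/q) = -30.072 × 53.7/447.5668 ≈ -3.608.
|E| > 1, so demand is elastic at this price.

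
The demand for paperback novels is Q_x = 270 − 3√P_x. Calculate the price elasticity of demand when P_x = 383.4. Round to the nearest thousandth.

-0.139

At P_x = 383.4, Q_x = 211.2582.
dQ_x/dP_x = −3/(2√P_x) = −3/(2·19.5806).
Point elasticity E = (dQ_x/dP_x)·(P_x/Q_x) = -0.0766 × 383.4/211.2582 ≈ -0.139.
|E| < 1, so demand is inelastic at this price.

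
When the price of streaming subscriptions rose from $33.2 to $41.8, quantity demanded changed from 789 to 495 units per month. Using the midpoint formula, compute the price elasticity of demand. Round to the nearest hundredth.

%Δq = (495 − 789)/[(789 + 495)/2] = -294/642 ≈ -0.4579.
%Δp = (41.8 − 33.2)/[(33.2 + 41.8)/2] = 8.6/37.5 ≈ 0.2293.
Arc elasticity E = %Δq/%Δp ≈ -0.4579/0.2293 ≈ -2.00.
|E| > 1: demand is elastic over this range.

-2.00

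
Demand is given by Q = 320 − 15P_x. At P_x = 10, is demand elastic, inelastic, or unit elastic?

At P_x = 10, Q = 170.
dQ/dP_x = −15.
Point elasticity E = (dQ/dP_x)·(P_x/Q) = -15 × 10/170 ≈ -0.882.
|E| ≈ 0.882 < 1, so demand is inelastic.

inelastic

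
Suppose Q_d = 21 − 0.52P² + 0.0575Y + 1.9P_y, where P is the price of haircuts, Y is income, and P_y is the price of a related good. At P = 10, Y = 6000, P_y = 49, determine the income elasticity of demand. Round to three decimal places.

0.847

Substituting, Q_d = 21 − 0.52(10)² + 0.0575(6000) + 1.9(49) = 21 − 52 + 345 + 93.1 = 407.1.
∂Q_d/∂Y = +0.0575, so E_I = 0.0575·(6000/407.1) ≈ 0.847.
E_I ∈ (0,1): normal good (necessity).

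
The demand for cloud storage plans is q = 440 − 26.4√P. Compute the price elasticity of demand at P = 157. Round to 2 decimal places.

At P = 157, q = 109.2089.
dq/dP = −26.4/(2√P) = −26.4/(2·12.53).
Point elasticity E = (dq/dP)·(P/q) = -1.0535 × 157/109.2089 ≈ -1.51.
|E| > 1, so demand is elastic at this price.

-1.51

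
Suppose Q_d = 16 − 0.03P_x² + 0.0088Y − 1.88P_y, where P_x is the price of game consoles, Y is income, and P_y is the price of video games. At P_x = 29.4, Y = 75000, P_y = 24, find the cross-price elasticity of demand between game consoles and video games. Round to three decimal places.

-0.075

First evaluate Q_d: 16 − 0.03(29.4)² + 0.0088(75000) − 1.88(24) = 16 − 25.9308 + 660 − 45.12 = 604.9492.
∂Q_d/∂P_y = −1.88, so E_xy = -1.88·(24/604.9492) ≈ -0.075.
E_xy < 0: the goods are complements.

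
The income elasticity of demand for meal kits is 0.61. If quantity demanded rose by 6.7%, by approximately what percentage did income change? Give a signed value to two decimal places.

10.98

%ΔQ ≈ E × %ΔI ⇒ %ΔI = %ΔQ / E = (6.7%)/(0.61) ≈ 10.98%.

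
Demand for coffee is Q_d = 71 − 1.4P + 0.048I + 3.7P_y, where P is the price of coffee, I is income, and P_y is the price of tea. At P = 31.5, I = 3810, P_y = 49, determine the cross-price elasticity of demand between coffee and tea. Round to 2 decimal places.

0.46

Q_d = 71 − 1.4(31.5) + 0.048(3810) + 3.7(49) = 71 − 44.1 + 182.88 + 181.3 = 391.08.
∂Q_d/∂P_y = +3.7, so E_xy = 3.7·(49/391.08) ≈ 0.46.
E_xy > 0: the goods are substitutes.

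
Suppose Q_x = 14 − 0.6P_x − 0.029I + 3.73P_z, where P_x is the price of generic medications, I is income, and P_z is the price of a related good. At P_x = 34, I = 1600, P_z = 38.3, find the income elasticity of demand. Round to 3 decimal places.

-0.515

Evaluating quantity at (P_x, I, P_z) gives Q_x = 14 − 0.6(34) − 0.029(1600) + 3.73(38.3) = 14 − 20.4 − 46.4 + 142.859 = 90.059.
∂Q_x/∂I = −0.029, so E_I = -0.029·(1600/90.059) ≈ -0.515.
E_I < 0: inferior good.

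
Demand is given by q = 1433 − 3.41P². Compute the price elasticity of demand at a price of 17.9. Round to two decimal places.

At P = 17.9, q = 340.4019.
dq/dP = −2·3.41·P = −122.078.
Point elasticity E = (dq/dP)·(P/q) = -122.078 × 17.9/340.4019 ≈ -6.42.
|E| > 1, so demand is elastic at this price.

-6.42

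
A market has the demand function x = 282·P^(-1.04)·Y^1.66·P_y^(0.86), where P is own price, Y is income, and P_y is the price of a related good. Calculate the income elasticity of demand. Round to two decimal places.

For a Cobb–Douglas (constant-elasticity) form x = A·Y^α·…, the elasticity with respect to Y equals the exponent α at every point.
Here the exponent on Y is 1.66, so the income elasticity of demand is 1.66.

1.66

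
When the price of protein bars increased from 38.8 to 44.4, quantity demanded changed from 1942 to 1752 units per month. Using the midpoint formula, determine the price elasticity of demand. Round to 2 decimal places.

%ΔQ = (1752 − 1942)/[(1942 + 1752)/2] = -190/1847 ≈ -0.1029.
%ΔP = (44.4 − 38.8)/[(38.8 + 44.4)/2] = 5.6/41.6 ≈ 0.1346.
Arc elasticity E = %ΔQ/%ΔP ≈ -0.1029/0.1346 ≈ -0.76.
|E| < 1: demand is inelastic over this range.

-0.76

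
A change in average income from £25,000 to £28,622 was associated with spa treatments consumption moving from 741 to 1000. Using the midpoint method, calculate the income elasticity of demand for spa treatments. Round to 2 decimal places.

2.20

%ΔQ = (1000 − 741)/[(741+1000)/2] = 259/870.5 ≈ 0.2975.
%ΔI = (28,622 − 25,000)/[(25,000+28,622)/2] = 3622/26811 ≈ 0.1351.
E_I = %ΔQ/%ΔI ≈ 2.20.
E_I > 1: normal good (luxury).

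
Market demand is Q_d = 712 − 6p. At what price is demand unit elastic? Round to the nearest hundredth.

59.33

For linear demand Q_d = a − bp, E = −bp/(a − bp). |E| = 1 ⇒ bp = a − bp ⇒ p = a/(2b).
p = 712/(2·6) ≈ 59.33.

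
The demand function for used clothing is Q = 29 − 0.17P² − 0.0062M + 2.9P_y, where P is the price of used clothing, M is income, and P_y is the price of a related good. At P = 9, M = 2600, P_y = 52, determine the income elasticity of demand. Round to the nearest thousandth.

-0.108

At the given point, Q = 29 − 0.17(9)² − 0.0062(2600) + 2.9(52) = 29 − 13.77 − 16.12 + 150.8 = 149.91.
∂Q/∂M = −0.0062, so E_I = -0.0062·(2600/149.91) ≈ -0.108.
E_I < 0: inferior good.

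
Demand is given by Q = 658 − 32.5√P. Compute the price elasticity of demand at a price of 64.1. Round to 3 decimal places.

At P = 64.1, Q = 397.797.
dQ/dP = −32.5/(2√P) = −32.5/(2·8.0062).
Point elasticity E = (dQ/dP)·(P/Q) = -2.0297 × 64.1/397.797 ≈ -0.327.
|E| < 1, so demand is inelastic at this price.

-0.327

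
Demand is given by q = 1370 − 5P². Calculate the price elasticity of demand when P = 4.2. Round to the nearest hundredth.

-0.14

At P = 4.2, q = 1281.8.
dq/dP = −2·5·P = −42.
Point elasticity E = (dq/dP)·(P/q) = -42 × 4.2/1281.8 ≈ -0.14.
|E| < 1, so demand is inelastic at this price.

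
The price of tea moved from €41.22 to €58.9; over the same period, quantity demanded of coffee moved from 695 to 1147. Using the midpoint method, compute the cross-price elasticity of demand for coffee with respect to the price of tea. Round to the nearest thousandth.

1.390

%ΔQ_x = (1147 − 695)/[(695+1147)/2] = 452/921 ≈ 0.4908.
%ΔP_y = (58.9 − 41.22)/[(41.22+58.9)/2] ≈ 0.3532.
E_xy = 0.4908/0.3532 ≈ 1.390.
E_xy > 0, so coffee and tea are substitutes.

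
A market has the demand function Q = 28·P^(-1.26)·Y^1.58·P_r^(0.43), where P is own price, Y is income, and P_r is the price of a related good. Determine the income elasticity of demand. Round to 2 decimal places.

For a Cobb–Douglas (constant-elasticity) form Q = A·Y^α·…, the elasticity with respect to Y equals the exponent α at every point.
Here the exponent on Y is 1.58, so the income elasticity of demand is 1.58.

1.58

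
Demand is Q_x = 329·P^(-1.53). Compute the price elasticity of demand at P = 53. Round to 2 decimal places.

For a Cobb–Douglas (constant-elasticity) form Q_x = A·P^α·…, the elasticity with respect to P equals the exponent α at every point.
Here the exponent on P is -1.53, so the price elasticity of demand is -1.53.

-1.53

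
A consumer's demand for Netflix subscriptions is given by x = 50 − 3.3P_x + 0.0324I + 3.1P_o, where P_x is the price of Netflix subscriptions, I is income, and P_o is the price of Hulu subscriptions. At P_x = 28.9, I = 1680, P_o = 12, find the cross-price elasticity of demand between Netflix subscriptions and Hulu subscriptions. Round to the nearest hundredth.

First evaluate x: 50 − 3.3(28.9) + 0.0324(1680) + 3.1(12) = 50 − 95.37 + 54.432 + 37.2 = 46.262.
∂x/∂P_o = +3.1, so E_xy = 3.1·(12/46.262) ≈ 0.80.
E_xy > 0: the goods are substitutes.

0.80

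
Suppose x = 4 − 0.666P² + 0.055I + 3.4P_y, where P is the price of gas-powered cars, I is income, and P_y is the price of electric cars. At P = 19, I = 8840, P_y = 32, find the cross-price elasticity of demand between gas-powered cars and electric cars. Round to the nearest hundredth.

First evaluate x: 4 − 0.666(19)² + 0.055(8840) + 3.4(32) = 4 − 240.426 + 486.2 + 108.8 = 358.574.
∂x/∂P_y = +3.4, so E_xy = 3.4·(32/358.574) ≈ 0.30.
E_xy > 0: the goods are substitutes.

0.30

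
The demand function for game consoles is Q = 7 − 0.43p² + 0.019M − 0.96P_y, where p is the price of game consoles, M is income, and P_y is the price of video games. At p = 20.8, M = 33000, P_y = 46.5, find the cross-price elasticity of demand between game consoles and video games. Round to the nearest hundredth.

Q = 7 − 0.43(20.8)² + 0.019(33000) − 0.96(46.5) = 7 − 186.0352 + 627 − 44.64 = 403.3248.
∂Q/∂P_y = −0.96, so E_xy = -0.96·(46.5/403.3248) ≈ -0.11.
E_xy < 0: the goods are complements.

-0.11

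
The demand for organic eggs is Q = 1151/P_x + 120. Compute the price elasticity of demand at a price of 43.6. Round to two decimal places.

At P_x = 43.6, Q = 146.3991.
dQ/dP_x = −1151/P_x² = −0.6055.
Point elasticity E = (dQ/dP_x)·(P_x/Q) = -0.6055 × 43.6/146.3991 ≈ -0.18.
|E| < 1, so demand is inelastic at this price.

-0.18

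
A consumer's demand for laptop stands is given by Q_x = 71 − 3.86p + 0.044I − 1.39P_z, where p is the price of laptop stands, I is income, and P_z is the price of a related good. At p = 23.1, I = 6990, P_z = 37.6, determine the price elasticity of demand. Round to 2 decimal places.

Substituting, Q_x = 71 − 3.86(23.1) + 0.044(6990) − 1.39(37.6) = 71 − 89.166 + 307.56 − 52.264 = 237.13.
∂Q_x/∂p = −3.86, so E_p = (−3.86)·(23.1/237.13) ≈ -0.38.
|E_p| < 1: demand is inelastic.

-0.38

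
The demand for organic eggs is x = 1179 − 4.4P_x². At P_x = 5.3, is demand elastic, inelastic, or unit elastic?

At P_x = 5.3, x = 1055.404.
dx/dP_x = −2·4.4·P_x = −46.64.
Point elasticity E = (dx/dP_x)·(P_x/x) = -46.64 × 5.3/1055.404 ≈ -0.234.
|E| ≈ 0.234 < 1, so demand is inelastic.

inelastic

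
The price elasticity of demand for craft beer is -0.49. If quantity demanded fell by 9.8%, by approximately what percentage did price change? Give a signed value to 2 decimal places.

%ΔQ ≈ E × %ΔP ⇒ %ΔP = %ΔQ / E = (-9.8%)/(-0.49) = 20.00%.

20.00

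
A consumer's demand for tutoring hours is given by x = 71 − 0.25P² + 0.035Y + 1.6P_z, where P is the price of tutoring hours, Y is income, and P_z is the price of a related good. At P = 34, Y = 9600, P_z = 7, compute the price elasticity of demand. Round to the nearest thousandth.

-4.474

At the given point, x = 71 − 0.25(34)² + 0.035(9600) + 1.6(7) = 71 − 289 + 336 + 11.2 = 129.2.
∂x/∂P = −2·0.25·P = -17, so E_p = -17·(34/129.2) ≈ -4.474.
|E_p| > 1: demand is elastic.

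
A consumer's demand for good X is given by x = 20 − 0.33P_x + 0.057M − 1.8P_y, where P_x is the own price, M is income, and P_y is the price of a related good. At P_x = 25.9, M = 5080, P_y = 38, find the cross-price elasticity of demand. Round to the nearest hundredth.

Evaluating quantity at (P_x, M, P_y) gives x = 20 − 0.33(25.9) + 0.057(5080) − 1.8(38) = 20 − 8.547 + 289.56 − 68.4 = 232.613.
∂x/∂P_y = −1.8, so E_xy = -1.8·(38/232.613) ≈ -0.29.
E_xy < 0: the goods are complements.

-0.29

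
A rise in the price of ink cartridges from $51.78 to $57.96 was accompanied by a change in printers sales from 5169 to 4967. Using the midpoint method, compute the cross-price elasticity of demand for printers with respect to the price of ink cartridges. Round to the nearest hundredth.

-0.35

%ΔQ_x = (4967 − 5169)/[(5169+4967)/2] = -202/5068 ≈ -0.0399.
%ΔP_y = (57.96 − 51.78)/[(51.78+57.96)/2] ≈ 0.1126.
E_xy = -0.0399/0.1126 ≈ -0.35.
E_xy < 0, so printers and ink cartridges are complements.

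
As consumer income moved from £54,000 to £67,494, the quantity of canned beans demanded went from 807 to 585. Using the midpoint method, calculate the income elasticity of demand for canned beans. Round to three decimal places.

%ΔQ = (585 − 807)/[(807+585)/2] = -222/696 ≈ -0.3190.
%ΔY = (67,494 − 54,000)/[(54,000+67,494)/2] = 13494/60747 ≈ 0.2221.
E_I = %ΔQ/%ΔY ≈ -1.436.
E_I < 0: inferior good.

-1.436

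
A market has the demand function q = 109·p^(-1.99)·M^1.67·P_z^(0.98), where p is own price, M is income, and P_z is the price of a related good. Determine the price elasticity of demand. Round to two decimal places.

For a Cobb–Douglas (constant-elasticity) form q = A·p^α·…, the elasticity with respect to p equals the exponent α at every point.
Here the exponent on p is -1.99, so the price elasticity of demand is -1.99.

-1.99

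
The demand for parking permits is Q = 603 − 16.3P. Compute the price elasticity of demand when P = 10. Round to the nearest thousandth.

At P = 10, Q = 440.
dQ/dP = −16.3.
Point elasticity E = (dQ/dP)·(P/Q) = -16.3 × 10/440 ≈ -0.370.
|E| < 1, so demand is inelastic at this price.

-0.370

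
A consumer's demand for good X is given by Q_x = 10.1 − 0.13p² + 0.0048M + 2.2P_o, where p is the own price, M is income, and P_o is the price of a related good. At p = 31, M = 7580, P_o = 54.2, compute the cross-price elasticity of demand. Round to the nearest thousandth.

2.923

Substituting, Q_x = 10.1 − 0.13(31)² + 0.0048(7580) + 2.2(54.2) = 10.1 − 124.93 + 36.384 + 119.24 = 40.794.
∂Q_x/∂P_o = +2.2, so E_xy = 2.2·(54.2/40.794) ≈ 2.923.
E_xy > 0: the goods are substitutes.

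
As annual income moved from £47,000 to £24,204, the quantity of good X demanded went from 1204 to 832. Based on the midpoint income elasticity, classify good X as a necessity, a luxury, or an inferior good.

%ΔQ = (832 − 1204)/[(1204+832)/2] = -372/1018 ≈ -0.3654.
%ΔI = (24,204 − 47,000)/[(47,000+24,204)/2] = -22796/35602 ≈ -0.6403.
E_I = %ΔQ/%ΔI ≈ 0.571.
E_I ∈ (0,1): normal good (necessity).

necessity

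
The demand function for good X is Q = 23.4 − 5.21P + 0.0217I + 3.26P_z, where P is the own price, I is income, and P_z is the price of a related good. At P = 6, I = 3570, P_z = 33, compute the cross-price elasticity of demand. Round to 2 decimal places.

0.61

Evaluating quantity at (P, I, P_z) gives Q = 23.4 − 5.21(6) + 0.0217(3570) + 3.26(33) = 23.4 − 31.26 + 77.469 + 107.58 = 177.189.
∂Q/∂P_z = +3.26, so E_xy = 3.26·(33/177.189) ≈ 0.61.
E_xy > 0: the goods are substitutes.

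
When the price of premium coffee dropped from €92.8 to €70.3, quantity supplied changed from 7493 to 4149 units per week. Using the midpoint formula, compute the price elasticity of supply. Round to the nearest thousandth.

2.082

%ΔQ = (4149 − 7493)/[(7493 + 4149)/2] = -3344/5821 ≈ -0.5745.
%ΔP = (70.3 − 92.8)/[(92.8 + 70.3)/2] = -22.5/81.55 ≈ -0.2759.
Arc elasticity E = %ΔQ/%ΔP ≈ -0.5745/-0.2759 ≈ 2.082.
|E| > 1: supply is elastic over this range.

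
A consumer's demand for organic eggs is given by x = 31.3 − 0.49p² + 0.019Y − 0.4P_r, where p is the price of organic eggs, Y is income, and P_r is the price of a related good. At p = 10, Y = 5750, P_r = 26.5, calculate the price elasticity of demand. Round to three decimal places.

Substituting, x = 31.3 − 0.49(10)² + 0.019(5750) − 0.4(26.5) = 31.3 − 49 + 109.25 − 10.6 = 80.95.
∂x/∂p = −2·0.49·p = -9.8, so E_p = -9.8·(10/80.95) ≈ -1.211.
|E_p| > 1: demand is elastic.

-1.211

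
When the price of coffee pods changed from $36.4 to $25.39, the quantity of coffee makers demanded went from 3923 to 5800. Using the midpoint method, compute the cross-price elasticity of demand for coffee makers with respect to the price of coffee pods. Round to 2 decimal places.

%ΔQ_x = (5800 − 3923)/[(3923+5800)/2] = 1877/4861.5 ≈ 0.3861.
%ΔP_y = (25.39 − 36.4)/[(36.4+25.39)/2] ≈ -0.3564.
E_xy = 0.3861/-0.3564 ≈ -1.08.
E_xy < 0, so coffee makers and coffee pods are complements.

-1.08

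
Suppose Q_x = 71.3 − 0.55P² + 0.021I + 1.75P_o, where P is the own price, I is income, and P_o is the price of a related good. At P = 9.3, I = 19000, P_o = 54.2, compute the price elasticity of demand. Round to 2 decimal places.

First evaluate Q_x: 71.3 − 0.55(9.3)² + 0.021(19000) + 1.75(54.2) = 71.3 − 47.5695 + 399 + 94.85 = 517.5805.
∂Q_x/∂P = −2·0.55·P = -10.23, so E_p = -10.23·(9.3/517.5805) ≈ -0.18.
|E_p| < 1: demand is inelastic.

-0.18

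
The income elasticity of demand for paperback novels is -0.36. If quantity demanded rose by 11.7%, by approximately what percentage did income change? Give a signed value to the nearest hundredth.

-32.50

%ΔQ ≈ E × %ΔI ⇒ %ΔI = %ΔQ / E = (11.7%)/(-0.36) = -32.50%.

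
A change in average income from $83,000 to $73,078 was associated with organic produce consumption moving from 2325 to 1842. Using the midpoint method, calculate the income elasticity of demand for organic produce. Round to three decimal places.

%ΔQ = (1842 − 2325)/[(2325+1842)/2] = -483/2083.5 ≈ -0.2318.
%ΔY = (73,078 − 83,000)/[(83,000+73,078)/2] = -9922/78039 ≈ -0.1271.
E_I = %ΔQ/%ΔY ≈ 1.823.
E_I > 1: normal good (luxury).

1.823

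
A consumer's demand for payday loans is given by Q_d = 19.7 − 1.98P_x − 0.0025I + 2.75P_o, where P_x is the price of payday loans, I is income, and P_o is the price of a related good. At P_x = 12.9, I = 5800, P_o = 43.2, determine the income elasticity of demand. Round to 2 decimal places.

-0.15

Q_d = 19.7 − 1.98(12.9) − 0.0025(5800) + 2.75(43.2) = 19.7 − 25.542 − 14.5 + 118.8 = 98.458.
∂Q_d/∂I = −0.0025, so E_I = -0.0025·(5800/98.458) ≈ -0.15.
E_I < 0: inferior good.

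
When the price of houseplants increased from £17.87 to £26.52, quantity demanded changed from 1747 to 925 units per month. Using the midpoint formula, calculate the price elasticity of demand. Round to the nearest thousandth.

%ΔQ = (925 − 1747)/[(1747 + 925)/2] = -822/1336 ≈ -0.6153.
%ΔP = (26.52 − 17.87)/[(17.87 + 26.52)/2] = 8.65/22.195 ≈ 0.3897.
Arc elasticity E = %ΔQ/%ΔP ≈ -0.6153/0.3897 ≈ -1.579.
|E| > 1: demand is elastic over this range.

-1.579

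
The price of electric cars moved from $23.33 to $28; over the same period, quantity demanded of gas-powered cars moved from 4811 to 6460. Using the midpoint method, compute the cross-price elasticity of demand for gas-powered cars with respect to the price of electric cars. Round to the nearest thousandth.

%ΔQ_x = (6460 − 4811)/[(4811+6460)/2] = 1649/5635.5 ≈ 0.2926.
%ΔP_y = (28 − 23.33)/[(23.33+28)/2] ≈ 0.1820.
E_xy = 0.2926/0.1820 ≈ 1.608.
E_xy > 0, so gas-powered cars and electric cars are substitutes.

1.608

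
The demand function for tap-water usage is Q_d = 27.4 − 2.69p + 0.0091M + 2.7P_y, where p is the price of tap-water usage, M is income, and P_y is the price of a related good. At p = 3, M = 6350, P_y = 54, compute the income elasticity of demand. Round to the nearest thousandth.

At the given point, Q_d = 27.4 − 2.69(3) + 0.0091(6350) + 2.7(54) = 27.4 − 8.07 + 57.785 + 145.8 = 222.915.
∂Q_d/∂M = +0.0091, so E_I = 0.0091·(6350/222.915) ≈ 0.259.
E_I ∈ (0,1): normal good (necessity).

0.259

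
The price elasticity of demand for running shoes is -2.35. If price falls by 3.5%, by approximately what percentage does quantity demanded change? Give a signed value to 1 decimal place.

8.2

%ΔQ ≈ E × %ΔP = (-2.35) × (-3.5%) ≈ 8.2%.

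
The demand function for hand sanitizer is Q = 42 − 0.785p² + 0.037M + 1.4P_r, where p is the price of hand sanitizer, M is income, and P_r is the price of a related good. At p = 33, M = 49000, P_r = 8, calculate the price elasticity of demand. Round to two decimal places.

-1.69

Q = 42 − 0.785(33)² + 0.037(49000) + 1.4(8) = 42 − 854.865 + 1813 + 11.2 = 1011.335.
∂Q/∂p = −2·0.785·p = -51.81, so E_p = -51.81·(33/1011.335) ≈ -1.69.
|E_p| > 1: demand is elastic.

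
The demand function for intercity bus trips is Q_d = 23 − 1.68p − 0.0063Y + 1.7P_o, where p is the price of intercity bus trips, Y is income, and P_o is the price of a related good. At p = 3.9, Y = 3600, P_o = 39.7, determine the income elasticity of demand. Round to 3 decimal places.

-0.370

Q_d = 23 − 1.68(3.9) − 0.0063(3600) + 1.7(39.7) = 23 − 6.552 − 22.68 + 67.49 = 61.258.
∂Q_d/∂Y = −0.0063, so E_I = -0.0063·(3600/61.258) ≈ -0.370.
E_I < 0: inferior good.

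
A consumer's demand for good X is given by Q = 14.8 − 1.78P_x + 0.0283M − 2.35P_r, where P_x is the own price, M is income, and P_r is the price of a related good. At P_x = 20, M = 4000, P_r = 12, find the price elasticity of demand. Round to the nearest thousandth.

-0.555

Q = 14.8 − 1.78(20) + 0.0283(4000) − 2.35(12) = 14.8 − 35.6 + 113.2 − 28.2 = 64.2.
∂Q/∂P_x = −1.78, so E_p = (−1.78)·(20/64.2) ≈ -0.555.
|E_p| < 1: demand is inelastic.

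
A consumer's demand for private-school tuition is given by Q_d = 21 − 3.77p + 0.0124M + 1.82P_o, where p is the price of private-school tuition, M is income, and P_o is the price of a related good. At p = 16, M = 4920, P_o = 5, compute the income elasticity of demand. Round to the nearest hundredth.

1.98

Substituting, Q_d = 21 − 3.77(16) + 0.0124(4920) + 1.82(5) = 21 − 60.32 + 61.008 + 9.1 = 30.788.
∂Q_d/∂M = +0.0124, so E_I = 0.0124·(4920/30.788) ≈ 1.98.
E_I > 1: normal good (luxury).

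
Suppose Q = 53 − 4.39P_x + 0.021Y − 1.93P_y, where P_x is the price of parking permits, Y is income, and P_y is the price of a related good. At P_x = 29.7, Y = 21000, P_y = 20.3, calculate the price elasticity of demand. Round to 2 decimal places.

Substituting, Q = 53 − 4.39(29.7) + 0.021(21000) − 1.93(20.3) = 53 − 130.383 + 441 − 39.179 = 324.438.
∂Q/∂P_x = −4.39, so E_p = (−4.39)·(29.7/324.438) ≈ -0.40.
|E_p| < 1: demand is inelastic.

-0.40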